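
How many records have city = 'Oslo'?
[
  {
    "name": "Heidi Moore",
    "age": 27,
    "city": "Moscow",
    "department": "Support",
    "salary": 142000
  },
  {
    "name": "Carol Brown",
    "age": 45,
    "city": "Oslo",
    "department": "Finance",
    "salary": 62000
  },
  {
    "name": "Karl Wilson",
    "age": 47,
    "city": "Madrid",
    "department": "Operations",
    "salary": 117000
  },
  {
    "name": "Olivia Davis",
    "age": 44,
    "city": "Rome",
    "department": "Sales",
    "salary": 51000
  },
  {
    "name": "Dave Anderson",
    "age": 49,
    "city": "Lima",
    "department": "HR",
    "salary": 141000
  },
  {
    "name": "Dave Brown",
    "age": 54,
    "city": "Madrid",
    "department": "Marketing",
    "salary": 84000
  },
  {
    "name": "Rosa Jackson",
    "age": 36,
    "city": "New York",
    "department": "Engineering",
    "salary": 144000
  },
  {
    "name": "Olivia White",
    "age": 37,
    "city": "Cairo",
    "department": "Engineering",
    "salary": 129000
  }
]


Data: 8 records
Condition: city = 'Oslo'

Checking each record:
  Heidi Moore: Moscow
  Carol Brown: Oslo MATCH
  Karl Wilson: Madrid
  Olivia Davis: Rome
  Dave Anderson: Lima
  Dave Brown: Madrid
  Rosa Jackson: New York
  Olivia White: Cairo

Count: 1

1


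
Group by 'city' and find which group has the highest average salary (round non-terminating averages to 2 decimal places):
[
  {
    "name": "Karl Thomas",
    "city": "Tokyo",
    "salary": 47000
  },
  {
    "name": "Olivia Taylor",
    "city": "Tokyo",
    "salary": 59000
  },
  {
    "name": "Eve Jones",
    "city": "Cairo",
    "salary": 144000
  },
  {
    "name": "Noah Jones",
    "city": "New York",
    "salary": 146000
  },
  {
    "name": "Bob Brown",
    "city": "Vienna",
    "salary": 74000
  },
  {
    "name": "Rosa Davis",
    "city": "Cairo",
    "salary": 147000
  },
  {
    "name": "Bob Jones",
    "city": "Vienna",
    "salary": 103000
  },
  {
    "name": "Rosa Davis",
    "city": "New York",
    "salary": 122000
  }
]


Group by: city

Groups:
  Cairo: 2 people, avg salary = 291000/2 = $145500
  New York: 2 people, avg salary = 268000/2 = $134000
  Tokyo: 2 people, avg salary = 106000/2 = $53000
  Vienna: 2 people, avg salary = 177000/2 = $88500

Highest average salary: Cairo ($145500)

Cairo ($145500)


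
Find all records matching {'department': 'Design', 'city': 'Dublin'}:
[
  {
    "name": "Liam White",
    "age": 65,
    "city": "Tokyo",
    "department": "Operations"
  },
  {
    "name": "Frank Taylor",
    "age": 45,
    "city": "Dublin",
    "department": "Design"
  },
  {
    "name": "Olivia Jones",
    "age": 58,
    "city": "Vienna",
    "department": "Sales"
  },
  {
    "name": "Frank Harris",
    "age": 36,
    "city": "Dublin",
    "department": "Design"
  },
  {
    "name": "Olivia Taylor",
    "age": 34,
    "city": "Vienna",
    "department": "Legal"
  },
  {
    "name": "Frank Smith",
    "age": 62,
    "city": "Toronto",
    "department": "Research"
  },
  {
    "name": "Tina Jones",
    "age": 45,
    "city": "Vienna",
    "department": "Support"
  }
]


Search criteria: {'department': 'Design', 'city': 'Dublin'}

Checking 7 records:
  Liam White: {department: Operations, city: Tokyo}
  Frank Taylor: {department: Design, city: Dublin} <-- MATCH
  Olivia Jones: {department: Sales, city: Vienna}
  Frank Harris: {department: Design, city: Dublin} <-- MATCH
  Olivia Taylor: {department: Legal, city: Vienna}
  Frank Smith: {department: Research, city: Toronto}
  Tina Jones: {department: Support, city: Vienna}

Matches: ["Frank Taylor", "Frank Harris"]

["Frank Taylor", "Frank Harris"]


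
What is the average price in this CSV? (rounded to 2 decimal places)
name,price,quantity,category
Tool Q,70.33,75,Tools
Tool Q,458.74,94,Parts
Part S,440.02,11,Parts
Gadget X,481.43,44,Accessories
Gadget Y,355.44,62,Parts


Computing average price:
Values: [70.33, 458.74, 440.02, 481.43, 355.44]
Sum = 1805.96
Count = 5
Average = 1805.96/5 = 361.192 exactly -> 361.19 (rounded half-up to 2 decimal places)

361.19


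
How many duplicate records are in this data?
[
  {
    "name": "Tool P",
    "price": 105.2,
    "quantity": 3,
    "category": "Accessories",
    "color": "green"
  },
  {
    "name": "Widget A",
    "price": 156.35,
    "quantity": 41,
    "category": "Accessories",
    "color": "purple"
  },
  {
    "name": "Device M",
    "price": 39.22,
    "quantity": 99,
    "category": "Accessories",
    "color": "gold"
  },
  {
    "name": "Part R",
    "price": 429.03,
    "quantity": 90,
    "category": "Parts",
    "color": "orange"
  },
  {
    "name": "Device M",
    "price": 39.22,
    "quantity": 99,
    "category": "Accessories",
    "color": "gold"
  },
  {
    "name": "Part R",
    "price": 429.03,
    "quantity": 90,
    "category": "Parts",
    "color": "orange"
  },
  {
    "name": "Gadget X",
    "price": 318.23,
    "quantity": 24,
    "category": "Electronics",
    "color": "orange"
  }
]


Checking 7 records for duplicates:

  Row 1: Tool P ($105.2, qty 3)
  Row 2: Widget A ($156.35, qty 41)
  Row 3: Device M ($39.22, qty 99)
  Row 4: Part R ($429.03, qty 90)
  Row 5: Device M ($39.22, qty 99) <-- DUPLICATE
  Row 6: Part R ($429.03, qty 90) <-- DUPLICATE
  Row 7: Gadget X ($318.23, qty 24)

Duplicates found: 2
Unique records: 5

2 duplicates, 5 unique


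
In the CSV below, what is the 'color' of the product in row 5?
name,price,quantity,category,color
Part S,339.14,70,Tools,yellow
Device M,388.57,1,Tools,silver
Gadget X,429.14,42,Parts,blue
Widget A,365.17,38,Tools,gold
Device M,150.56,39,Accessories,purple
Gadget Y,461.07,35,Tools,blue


Query: Row 5 ('Device M'), column 'color'
Value: purple

purple


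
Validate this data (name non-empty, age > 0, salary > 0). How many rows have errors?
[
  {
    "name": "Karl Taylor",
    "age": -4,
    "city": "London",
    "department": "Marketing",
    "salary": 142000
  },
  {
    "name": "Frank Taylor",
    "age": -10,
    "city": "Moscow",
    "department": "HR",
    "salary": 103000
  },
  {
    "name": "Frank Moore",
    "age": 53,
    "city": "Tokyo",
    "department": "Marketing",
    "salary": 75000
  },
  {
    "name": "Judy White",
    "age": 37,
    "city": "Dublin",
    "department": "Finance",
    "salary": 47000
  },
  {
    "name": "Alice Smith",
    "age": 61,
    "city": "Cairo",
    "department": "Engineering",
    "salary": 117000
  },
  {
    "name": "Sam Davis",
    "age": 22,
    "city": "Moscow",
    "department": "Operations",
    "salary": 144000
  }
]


Validating 6 records:
Rules: name non-empty, age > 0, salary > 0

  Row 1 (Karl Taylor): negative age: -4
  Row 2 (Frank Taylor): negative age: -10
  Row 3 (Frank Moore): OK
  Row 4 (Judy White): OK
  Row 5 (Alice Smith): OK
  Row 6 (Sam Davis): OK

Total errors: 2

2 errors


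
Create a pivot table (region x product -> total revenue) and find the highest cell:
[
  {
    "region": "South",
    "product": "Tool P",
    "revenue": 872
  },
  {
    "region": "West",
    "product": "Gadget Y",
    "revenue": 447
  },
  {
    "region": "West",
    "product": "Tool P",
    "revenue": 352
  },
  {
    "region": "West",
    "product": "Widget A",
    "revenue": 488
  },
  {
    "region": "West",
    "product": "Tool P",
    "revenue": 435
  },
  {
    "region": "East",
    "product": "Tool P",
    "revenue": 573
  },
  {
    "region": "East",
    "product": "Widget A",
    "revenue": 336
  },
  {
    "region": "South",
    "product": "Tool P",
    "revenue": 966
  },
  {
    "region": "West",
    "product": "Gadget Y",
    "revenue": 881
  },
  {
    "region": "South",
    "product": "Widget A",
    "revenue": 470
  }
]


Pivot: region (rows) x product (columns) -> total revenue

     Gadget Y      Tool P        Widget A    
East             0           573           336  
South            0          1838           470  
West          1328           787           488  

Highest: South / Tool P = $1838

South / Tool P = $1838


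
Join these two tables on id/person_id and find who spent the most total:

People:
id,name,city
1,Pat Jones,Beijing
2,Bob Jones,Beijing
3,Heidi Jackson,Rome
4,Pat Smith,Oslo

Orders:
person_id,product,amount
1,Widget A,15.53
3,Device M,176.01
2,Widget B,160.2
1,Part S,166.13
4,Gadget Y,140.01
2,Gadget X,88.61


Join on: people.id = orders.person_id

Joined rows:
  Pat Jones (Beijing) bought Widget A for $15.53
  Heidi Jackson (Rome) bought Device M for $176.01
  Bob Jones (Beijing) bought Widget B for $160.2
  Pat Jones (Beijing) bought Part S for $166.13
  Pat Smith (Oslo) bought Gadget Y for $140.01
  Bob Jones (Beijing) bought Gadget X for $88.61

Total per person:
  Bob Jones: $248.81
  Pat Jones: $181.66
  Heidi Jackson: $176.01
  Pat Smith: $140.01

Top spender: Bob Jones ($248.81)

Bob Jones ($248.81)


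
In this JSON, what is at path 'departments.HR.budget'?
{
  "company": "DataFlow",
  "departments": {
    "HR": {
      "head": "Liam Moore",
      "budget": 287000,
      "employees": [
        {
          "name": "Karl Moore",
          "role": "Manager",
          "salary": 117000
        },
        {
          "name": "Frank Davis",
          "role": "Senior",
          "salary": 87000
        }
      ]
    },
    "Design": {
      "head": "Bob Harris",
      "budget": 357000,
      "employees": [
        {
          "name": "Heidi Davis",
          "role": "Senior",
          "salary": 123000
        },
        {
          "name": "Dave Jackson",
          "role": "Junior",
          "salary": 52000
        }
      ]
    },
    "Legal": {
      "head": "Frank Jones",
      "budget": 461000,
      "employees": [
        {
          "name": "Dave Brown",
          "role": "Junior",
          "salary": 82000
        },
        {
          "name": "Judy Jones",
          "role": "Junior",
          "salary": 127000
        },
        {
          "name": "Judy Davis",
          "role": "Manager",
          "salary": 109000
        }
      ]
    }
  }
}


Path: departments.HR.budget

Navigate:
  -> departments
  -> HR
  -> budget = 287000

287000


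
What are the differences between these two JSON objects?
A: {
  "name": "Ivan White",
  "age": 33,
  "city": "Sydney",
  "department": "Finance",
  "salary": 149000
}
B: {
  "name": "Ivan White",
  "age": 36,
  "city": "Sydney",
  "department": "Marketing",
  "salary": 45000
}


Comparing each field (in key order):
  name: same
  age: DIFFERENT
  city: same
  department: DIFFERENT
  salary: DIFFERENT
Differences:
  age: 33 -> 36
  department: Finance -> Marketing
  salary: 149000 -> 45000

3 field(s) changed

3 changes: age, department, salary


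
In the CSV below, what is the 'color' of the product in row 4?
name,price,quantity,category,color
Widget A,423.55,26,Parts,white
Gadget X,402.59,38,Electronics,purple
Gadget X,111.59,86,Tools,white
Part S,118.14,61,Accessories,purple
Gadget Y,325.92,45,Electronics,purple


Query: Row 4 ('Part S'), column 'color'
Value: purple

purple


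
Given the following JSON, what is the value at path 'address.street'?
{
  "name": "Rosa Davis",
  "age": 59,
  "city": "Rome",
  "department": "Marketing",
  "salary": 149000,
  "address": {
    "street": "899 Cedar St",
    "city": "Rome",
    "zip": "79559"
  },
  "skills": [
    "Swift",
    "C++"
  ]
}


Query: address.street
Path: address -> street
Value: 899 Cedar St

899 Cedar St


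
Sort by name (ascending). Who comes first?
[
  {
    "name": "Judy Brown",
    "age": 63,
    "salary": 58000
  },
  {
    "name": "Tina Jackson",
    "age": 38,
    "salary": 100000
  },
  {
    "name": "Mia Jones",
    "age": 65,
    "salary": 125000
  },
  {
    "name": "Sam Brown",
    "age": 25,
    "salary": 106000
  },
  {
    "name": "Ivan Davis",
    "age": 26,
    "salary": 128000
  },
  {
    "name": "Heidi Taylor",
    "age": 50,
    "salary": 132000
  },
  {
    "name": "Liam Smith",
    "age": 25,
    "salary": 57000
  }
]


Sort by: name (ascending)

Sorted order:
  1. Heidi Taylor (name = Heidi Taylor)
  2. Ivan Davis (name = Ivan Davis)
  3. Judy Brown (name = Judy Brown)
  4. Liam Smith (name = Liam Smith)
  5. Mia Jones (name = Mia Jones)
  6. Sam Brown (name = Sam Brown)
  7. Tina Jackson (name = Tina Jackson)

First: Heidi Taylor

Heidi Taylor


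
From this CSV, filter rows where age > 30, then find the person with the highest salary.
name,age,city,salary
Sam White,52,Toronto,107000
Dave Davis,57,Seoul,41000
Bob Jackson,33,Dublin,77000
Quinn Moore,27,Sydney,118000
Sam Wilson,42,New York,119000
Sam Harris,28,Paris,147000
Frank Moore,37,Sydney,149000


Filter: age > 30
Sort by: salary (descending)

Filtered records (5):
  Frank Moore, age 37, salary $149000
  Sam Wilson, age 42, salary $119000
  Sam White, age 52, salary $107000
  Bob Jackson, age 33, salary $77000
  Dave Davis, age 57, salary $41000

Highest salary: Frank Moore ($149000)

Frank Moore


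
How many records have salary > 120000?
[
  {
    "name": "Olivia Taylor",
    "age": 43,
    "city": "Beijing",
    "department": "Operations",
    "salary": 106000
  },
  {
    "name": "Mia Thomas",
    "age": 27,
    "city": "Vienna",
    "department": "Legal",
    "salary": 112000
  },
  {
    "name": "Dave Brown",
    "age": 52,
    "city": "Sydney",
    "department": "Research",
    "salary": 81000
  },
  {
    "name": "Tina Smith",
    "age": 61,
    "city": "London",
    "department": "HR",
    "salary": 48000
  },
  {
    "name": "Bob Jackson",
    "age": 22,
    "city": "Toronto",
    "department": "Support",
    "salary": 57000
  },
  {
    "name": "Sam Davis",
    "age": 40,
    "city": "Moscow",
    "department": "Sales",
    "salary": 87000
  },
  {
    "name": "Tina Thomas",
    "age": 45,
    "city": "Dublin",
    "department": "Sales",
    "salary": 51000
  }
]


Data: 7 records
Condition: salary > 120000

Checking each record:
  Olivia Taylor: 106000
  Mia Thomas: 112000
  Dave Brown: 81000
  Tina Smith: 48000
  Bob Jackson: 57000
  Sam Davis: 87000
  Tina Thomas: 51000

Count: 0

0


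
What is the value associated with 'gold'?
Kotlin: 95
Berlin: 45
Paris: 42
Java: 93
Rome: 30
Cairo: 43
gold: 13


Looking up key 'gold'
Value: 13

13


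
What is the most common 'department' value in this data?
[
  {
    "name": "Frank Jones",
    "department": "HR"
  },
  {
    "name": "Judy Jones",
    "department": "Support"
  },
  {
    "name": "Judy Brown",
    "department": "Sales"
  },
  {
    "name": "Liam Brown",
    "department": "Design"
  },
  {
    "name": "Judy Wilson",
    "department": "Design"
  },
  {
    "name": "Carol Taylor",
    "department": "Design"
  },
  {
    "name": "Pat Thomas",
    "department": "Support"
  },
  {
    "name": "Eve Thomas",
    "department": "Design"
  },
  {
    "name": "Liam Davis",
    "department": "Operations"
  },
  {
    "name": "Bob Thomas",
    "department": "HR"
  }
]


Counting 'department' values across 10 records:

  Design: 4 ####
  HR: 2 ##
  Support: 2 ##
  Sales: 1 #
  Operations: 1 #

Most common: Design (4 times)

Design (4 times)


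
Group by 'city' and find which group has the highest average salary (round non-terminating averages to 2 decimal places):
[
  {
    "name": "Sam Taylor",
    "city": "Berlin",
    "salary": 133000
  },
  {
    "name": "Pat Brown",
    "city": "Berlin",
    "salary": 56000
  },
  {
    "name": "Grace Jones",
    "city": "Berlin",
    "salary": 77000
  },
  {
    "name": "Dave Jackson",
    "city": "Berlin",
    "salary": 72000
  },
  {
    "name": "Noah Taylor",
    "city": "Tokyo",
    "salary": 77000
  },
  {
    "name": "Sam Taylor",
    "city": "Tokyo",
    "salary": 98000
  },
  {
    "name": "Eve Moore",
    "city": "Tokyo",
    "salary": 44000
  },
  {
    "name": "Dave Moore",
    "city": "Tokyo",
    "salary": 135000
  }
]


Group by: city

Groups:
  Berlin: 4 people, avg salary = 338000/4 = $84500
  Tokyo: 4 people, avg salary = 354000/4 = $88500

Highest average salary: Tokyo ($88500)

Tokyo ($88500)


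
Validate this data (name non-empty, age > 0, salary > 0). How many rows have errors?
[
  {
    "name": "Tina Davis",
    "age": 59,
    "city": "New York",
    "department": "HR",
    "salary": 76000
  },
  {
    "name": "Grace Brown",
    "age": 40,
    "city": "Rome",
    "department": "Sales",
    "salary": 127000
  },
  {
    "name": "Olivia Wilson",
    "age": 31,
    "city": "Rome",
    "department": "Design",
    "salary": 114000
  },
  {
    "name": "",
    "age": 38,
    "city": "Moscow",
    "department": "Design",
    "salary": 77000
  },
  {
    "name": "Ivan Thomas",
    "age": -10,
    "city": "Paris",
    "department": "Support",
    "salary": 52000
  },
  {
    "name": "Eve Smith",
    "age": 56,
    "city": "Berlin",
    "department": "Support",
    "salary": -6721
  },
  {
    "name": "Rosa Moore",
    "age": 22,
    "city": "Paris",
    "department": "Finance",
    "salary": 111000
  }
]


Validating 7 records:
Rules: name non-empty, age > 0, salary > 0

  Row 1 (Tina Davis): OK
  Row 2 (Grace Brown): OK
  Row 3 (Olivia Wilson): OK
  Row 4 (???): empty name
  Row 5 (Ivan Thomas): negative age: -10
  Row 6 (Eve Smith): negative salary: -6721
  Row 7 (Rosa Moore): OK

Total errors: 3

3 errors


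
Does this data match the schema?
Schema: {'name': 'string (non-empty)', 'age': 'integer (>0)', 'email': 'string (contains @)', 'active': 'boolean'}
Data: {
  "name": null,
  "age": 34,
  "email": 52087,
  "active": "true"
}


Validating each field against schema:
  name: FAIL (null is not a string)
  age: OK (positive integer)
  email: FAIL (52087 is not a string)
  active: FAIL ("true" is not a boolean)

Result: INVALID (3 errors: name, email, active)

INVALID (3 errors: name, email, active)


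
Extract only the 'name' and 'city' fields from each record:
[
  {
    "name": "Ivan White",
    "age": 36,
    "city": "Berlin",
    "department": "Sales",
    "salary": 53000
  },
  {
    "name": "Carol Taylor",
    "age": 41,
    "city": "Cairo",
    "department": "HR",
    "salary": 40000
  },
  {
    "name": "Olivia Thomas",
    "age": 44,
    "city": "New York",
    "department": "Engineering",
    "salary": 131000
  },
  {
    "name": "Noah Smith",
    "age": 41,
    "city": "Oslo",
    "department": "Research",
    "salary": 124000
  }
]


Original: 4 records with fields: name, age, city, department, salary
Keep: ['name', 'city']
Drop: ['age', 'department', 'salary']
Result: 4 records, 2 fields each

[
  {
    "name": "Ivan White",
    "city": "Berlin"
  },
  {
    "name": "Carol Taylor",
    "city": "Cairo"
  },
  {
    "name": "Olivia Thomas",
    "city": "New York"
  },
  {
    "name": "Noah Smith",
    "city": "Oslo"
  }
]


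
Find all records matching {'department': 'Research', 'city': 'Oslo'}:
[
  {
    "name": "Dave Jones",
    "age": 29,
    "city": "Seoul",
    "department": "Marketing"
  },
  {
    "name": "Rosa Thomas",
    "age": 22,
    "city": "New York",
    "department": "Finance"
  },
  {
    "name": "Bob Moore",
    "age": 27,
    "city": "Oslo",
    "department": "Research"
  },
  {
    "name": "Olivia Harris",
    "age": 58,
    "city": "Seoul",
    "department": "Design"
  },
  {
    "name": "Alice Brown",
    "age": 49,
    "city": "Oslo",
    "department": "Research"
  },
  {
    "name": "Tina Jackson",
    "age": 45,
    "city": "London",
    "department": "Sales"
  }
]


Search criteria: {'department': 'Research', 'city': 'Oslo'}

Checking 6 records:
  Dave Jones: {department: Marketing, city: Seoul}
  Rosa Thomas: {department: Finance, city: New York}
  Bob Moore: {department: Research, city: Oslo} <-- MATCH
  Olivia Harris: {department: Design, city: Seoul}
  Alice Brown: {department: Research, city: Oslo} <-- MATCH
  Tina Jackson: {department: Sales, city: London}

Matches: ["Bob Moore", "Alice Brown"]

["Bob Moore", "Alice Brown"]


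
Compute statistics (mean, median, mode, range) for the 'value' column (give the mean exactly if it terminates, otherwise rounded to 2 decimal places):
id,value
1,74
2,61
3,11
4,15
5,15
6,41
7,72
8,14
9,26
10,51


Data: [74, 61, 11, 15, 15, 41, 72, 14, 26, 51]
Count: 10
Sum: 380
Mean: 380/10 = 38
Sorted: [11, 14, 15, 15, 26, 41, 51, 61, 72, 74]
Median: 33.5
Mode: 15 (2 times)
Range: 74 - 11 = 63
Min: 11, Max: 74

mean=38, median=33.5, mode=15, range=63


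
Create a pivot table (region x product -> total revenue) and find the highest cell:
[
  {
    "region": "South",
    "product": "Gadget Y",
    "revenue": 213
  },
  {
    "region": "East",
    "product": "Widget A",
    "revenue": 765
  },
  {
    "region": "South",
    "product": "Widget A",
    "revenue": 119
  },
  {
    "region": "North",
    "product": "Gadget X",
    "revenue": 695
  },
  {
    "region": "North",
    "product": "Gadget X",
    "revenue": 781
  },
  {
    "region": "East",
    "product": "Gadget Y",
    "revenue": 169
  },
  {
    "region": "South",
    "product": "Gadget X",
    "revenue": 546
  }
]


Pivot: region (rows) x product (columns) -> total revenue

     Gadget X      Gadget Y      Widget A    
East             0           169           765  
North         1476             0             0  
South          546           213           119  

Highest: North / Gadget X = $1476

North / Gadget X = $1476


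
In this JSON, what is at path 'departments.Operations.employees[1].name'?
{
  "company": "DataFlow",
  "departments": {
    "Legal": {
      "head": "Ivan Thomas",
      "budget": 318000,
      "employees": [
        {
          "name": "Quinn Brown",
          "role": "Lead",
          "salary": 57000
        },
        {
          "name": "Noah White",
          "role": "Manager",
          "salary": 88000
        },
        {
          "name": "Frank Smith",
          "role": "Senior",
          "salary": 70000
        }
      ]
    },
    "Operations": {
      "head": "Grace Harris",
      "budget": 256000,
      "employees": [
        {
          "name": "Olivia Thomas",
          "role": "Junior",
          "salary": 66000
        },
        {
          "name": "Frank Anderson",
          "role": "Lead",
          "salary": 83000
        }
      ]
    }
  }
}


Path: departments.Operations.employees[1].name

Navigate:
  -> departments
  -> Operations
  -> employees[1].name = 'Frank Anderson'

Frank Anderson


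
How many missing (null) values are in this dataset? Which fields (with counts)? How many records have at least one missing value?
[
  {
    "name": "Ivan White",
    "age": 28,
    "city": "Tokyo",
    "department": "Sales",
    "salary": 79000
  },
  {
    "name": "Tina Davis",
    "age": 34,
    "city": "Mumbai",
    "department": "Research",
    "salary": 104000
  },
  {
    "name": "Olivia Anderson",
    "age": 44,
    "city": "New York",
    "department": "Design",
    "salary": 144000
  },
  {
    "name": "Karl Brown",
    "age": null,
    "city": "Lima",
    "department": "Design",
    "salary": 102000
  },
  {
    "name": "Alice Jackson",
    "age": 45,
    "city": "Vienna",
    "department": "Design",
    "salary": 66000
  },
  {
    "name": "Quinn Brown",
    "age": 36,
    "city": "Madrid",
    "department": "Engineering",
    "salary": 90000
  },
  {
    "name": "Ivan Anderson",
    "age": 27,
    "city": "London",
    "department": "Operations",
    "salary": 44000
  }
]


Checking for missing (null) values in 7 records:

  Ivan White: complete
  Tina Davis: complete
  Olivia Anderson: complete
  Karl Brown: age
  Alice Jackson: complete
  Quinn Brown: complete
  Ivan Anderson: complete

Per field:
  name: 0 missing
  age: 1 missing
  city: 0 missing
  department: 0 missing
  salary: 0 missing

Total missing values: 1
Records with any missing: 1

1 missing values (age: 1); 1 incomplete records


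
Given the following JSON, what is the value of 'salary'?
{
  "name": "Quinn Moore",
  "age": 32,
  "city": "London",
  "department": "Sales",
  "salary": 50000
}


Looking up field 'salary'
Value: 50000

50000


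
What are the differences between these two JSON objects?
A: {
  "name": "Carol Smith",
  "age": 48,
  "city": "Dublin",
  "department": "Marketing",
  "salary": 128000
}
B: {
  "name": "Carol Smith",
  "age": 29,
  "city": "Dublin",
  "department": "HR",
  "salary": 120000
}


Comparing each field (in key order):
  name: same
  age: DIFFERENT
  city: same
  department: DIFFERENT
  salary: DIFFERENT
Differences:
  age: 48 -> 29
  department: Marketing -> HR
  salary: 128000 -> 120000

3 field(s) changed

3 changes: age, department, salary


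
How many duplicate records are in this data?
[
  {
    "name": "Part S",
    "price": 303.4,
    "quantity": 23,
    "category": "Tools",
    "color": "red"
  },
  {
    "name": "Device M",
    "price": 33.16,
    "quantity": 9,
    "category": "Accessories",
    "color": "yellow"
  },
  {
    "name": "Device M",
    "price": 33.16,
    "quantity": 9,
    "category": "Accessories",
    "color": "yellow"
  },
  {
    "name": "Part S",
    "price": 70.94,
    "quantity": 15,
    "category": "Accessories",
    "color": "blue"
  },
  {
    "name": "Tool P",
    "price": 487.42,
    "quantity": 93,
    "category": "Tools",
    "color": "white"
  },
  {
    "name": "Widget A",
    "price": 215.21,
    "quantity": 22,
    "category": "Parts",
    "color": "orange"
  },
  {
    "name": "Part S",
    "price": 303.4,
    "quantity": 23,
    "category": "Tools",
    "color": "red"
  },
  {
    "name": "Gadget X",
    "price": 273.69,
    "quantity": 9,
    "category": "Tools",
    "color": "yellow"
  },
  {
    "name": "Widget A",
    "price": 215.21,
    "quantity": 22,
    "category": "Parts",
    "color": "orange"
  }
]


Checking 9 records for duplicates:

  Row 1: Part S ($303.4, qty 23)
  Row 2: Device M ($33.16, qty 9)
  Row 3: Device M ($33.16, qty 9) <-- DUPLICATE
  Row 4: Part S ($70.94, qty 15)
  Row 5: Tool P ($487.42, qty 93)
  Row 6: Widget A ($215.21, qty 22)
  Row 7: Part S ($303.4, qty 23) <-- DUPLICATE
  Row 8: Gadget X ($273.69, qty 9)
  Row 9: Widget A ($215.21, qty 22) <-- DUPLICATE

Duplicates found: 3
Unique records: 6

3 duplicates, 6 unique


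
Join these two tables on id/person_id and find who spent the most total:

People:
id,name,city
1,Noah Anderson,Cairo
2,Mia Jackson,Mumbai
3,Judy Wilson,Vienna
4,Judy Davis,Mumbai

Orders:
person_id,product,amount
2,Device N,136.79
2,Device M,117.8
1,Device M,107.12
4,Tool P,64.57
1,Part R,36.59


Join on: people.id = orders.person_id

Joined rows:
  Mia Jackson (Mumbai) bought Device N for $136.79
  Mia Jackson (Mumbai) bought Device M for $117.8
  Noah Anderson (Cairo) bought Device M for $107.12
  Judy Davis (Mumbai) bought Tool P for $64.57
  Noah Anderson (Cairo) bought Part R for $36.59

Total per person:
  Mia Jackson: $254.59
  Noah Anderson: $143.71
  Judy Davis: $64.57

Top spender: Mia Jackson ($254.59)

Mia Jackson ($254.59)


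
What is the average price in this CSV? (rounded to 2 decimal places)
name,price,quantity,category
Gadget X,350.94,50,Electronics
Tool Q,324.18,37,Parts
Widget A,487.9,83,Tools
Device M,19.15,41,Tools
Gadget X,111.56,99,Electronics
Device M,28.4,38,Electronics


Computing average price:
Values: [350.94, 324.18, 487.9, 19.15, 111.56, 28.4]
Sum = 1322.13
Count = 6
Average = 1322.13/6 = 220.355 exactly -> 220.36 (rounded half-up to 2 decimal places)

220.36


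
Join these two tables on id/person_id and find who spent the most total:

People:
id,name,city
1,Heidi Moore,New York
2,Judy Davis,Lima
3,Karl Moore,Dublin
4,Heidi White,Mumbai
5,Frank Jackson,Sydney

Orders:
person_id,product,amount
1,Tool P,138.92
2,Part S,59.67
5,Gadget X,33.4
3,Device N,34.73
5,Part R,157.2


Join on: people.id = orders.person_id

Joined rows:
  Heidi Moore (New York) bought Tool P for $138.92
  Judy Davis (Lima) bought Part S for $59.67
  Frank Jackson (Sydney) bought Gadget X for $33.4
  Karl Moore (Dublin) bought Device N for $34.73
  Frank Jackson (Sydney) bought Part R for $157.2

Total per person:
  Frank Jackson: $190.60
  Heidi Moore: $138.92
  Judy Davis: $59.67
  Karl Moore: $34.73

Top spender: Frank Jackson ($190.60)

Frank Jackson ($190.60)


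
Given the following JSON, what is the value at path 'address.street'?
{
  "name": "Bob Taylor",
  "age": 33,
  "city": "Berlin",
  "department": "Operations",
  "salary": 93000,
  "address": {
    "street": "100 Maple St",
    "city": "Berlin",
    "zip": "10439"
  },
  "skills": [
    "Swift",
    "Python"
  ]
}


Query: address.street
Path: address -> street
Value: 100 Maple St

100 Maple St


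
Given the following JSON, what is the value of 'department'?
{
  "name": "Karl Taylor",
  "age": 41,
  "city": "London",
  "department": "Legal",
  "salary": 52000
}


Looking up field 'department'
Value: Legal

Legal


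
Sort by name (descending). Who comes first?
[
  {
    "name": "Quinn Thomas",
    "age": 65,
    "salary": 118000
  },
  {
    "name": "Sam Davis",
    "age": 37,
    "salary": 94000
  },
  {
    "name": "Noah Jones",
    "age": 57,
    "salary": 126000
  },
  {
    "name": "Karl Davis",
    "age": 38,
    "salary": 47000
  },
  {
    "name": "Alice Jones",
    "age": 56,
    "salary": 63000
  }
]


Sort by: name (descending)

Sorted order:
  1. Sam Davis (name = Sam Davis)
  2. Quinn Thomas (name = Quinn Thomas)
  3. Noah Jones (name = Noah Jones)
  4. Karl Davis (name = Karl Davis)
  5. Alice Jones (name = Alice Jones)

First: Sam Davis

Sam Davis


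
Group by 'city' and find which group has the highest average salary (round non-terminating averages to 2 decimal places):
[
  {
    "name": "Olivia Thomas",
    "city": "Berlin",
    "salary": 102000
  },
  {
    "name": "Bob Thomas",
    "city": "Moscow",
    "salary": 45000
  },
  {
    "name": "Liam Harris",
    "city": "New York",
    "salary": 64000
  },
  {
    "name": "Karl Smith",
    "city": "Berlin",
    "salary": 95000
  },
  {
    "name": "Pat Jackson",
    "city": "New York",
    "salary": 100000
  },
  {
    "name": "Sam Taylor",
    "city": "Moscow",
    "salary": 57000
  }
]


Group by: city

Groups:
  Berlin: 2 people, avg salary = 197000/2 = $98500
  Moscow: 2 people, avg salary = 102000/2 = $51000
  New York: 2 people, avg salary = 164000/2 = $82000

Highest average salary: Berlin ($98500)

Berlin ($98500)


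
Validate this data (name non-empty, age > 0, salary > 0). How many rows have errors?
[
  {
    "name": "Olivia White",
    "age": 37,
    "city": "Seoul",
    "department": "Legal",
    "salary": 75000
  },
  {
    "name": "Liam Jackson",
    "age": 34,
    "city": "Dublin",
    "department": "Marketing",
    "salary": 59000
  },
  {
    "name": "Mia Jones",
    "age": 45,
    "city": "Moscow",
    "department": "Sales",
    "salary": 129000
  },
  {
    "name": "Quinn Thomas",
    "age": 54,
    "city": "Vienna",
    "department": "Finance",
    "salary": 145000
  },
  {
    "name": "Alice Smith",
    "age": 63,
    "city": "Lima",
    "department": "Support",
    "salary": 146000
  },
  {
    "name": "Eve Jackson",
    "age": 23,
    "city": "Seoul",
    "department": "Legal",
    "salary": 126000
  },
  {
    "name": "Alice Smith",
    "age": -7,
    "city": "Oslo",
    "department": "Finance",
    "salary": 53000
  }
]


Validating 7 records:
Rules: name non-empty, age > 0, salary > 0

  Row 1 (Olivia White): OK
  Row 2 (Liam Jackson): OK
  Row 3 (Mia Jones): OK
  Row 4 (Quinn Thomas): OK
  Row 5 (Alice Smith): OK
  Row 6 (Eve Jackson): OK
  Row 7 (Alice Smith): negative age: -7

Total errors: 1

1 errors


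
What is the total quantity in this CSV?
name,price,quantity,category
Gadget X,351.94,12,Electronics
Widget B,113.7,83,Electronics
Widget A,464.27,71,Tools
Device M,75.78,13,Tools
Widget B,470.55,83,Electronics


Computing total quantity:
Values: [12, 83, 71, 13, 83]
Sum = 262

262


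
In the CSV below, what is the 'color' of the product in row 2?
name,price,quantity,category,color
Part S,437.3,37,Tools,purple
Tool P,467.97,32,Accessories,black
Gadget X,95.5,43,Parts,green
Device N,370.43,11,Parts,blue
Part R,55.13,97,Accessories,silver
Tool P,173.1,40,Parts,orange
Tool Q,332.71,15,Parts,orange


Query: Row 2 ('Tool P'), column 'color'
Value: black

black


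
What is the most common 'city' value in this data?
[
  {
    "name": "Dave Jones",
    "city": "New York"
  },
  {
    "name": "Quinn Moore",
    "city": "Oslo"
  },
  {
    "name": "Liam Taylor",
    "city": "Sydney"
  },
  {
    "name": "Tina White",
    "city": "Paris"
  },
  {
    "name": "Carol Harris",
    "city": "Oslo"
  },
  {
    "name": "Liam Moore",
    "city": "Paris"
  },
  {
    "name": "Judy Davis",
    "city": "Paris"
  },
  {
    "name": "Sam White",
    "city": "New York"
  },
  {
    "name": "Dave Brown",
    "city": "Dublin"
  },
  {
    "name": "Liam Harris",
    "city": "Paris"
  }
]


Counting 'city' values across 10 records:

  Paris: 4 ####
  New York: 2 ##
  Oslo: 2 ##
  Sydney: 1 #
  Dublin: 1 #

Most common: Paris (4 times)

Paris (4 times)


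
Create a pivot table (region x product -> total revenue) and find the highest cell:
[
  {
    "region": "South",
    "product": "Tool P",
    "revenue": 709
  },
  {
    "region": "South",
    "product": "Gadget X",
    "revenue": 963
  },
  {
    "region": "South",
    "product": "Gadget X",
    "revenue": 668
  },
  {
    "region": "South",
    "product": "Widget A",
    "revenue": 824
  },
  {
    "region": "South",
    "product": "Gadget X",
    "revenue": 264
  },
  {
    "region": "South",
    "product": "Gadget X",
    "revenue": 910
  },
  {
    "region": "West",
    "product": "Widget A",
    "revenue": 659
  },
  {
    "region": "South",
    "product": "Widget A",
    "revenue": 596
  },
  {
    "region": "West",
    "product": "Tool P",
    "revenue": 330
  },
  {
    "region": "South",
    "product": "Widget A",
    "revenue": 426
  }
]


Pivot: region (rows) x product (columns) -> total revenue

     Gadget X      Tool P        Widget A    
South         2805           709          1846  
West             0           330           659  

Highest: South / Gadget X = $2805

South / Gadget X = $2805


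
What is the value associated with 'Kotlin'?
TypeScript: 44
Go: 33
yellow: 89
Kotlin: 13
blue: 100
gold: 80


Looking up key 'Kotlin'
Value: 13

13


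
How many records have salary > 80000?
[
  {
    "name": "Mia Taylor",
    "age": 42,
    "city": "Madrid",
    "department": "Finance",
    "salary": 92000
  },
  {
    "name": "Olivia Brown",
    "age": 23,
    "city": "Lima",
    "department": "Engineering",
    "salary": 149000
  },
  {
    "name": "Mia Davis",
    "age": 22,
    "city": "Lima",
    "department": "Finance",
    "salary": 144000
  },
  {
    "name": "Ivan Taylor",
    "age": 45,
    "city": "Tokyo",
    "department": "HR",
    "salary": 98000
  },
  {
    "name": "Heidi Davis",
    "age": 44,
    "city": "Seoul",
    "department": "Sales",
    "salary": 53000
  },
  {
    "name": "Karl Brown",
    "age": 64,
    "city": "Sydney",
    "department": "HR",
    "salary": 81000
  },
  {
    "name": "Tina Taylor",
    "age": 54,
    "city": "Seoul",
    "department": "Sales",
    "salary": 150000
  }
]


Data: 7 records
Condition: salary > 80000

Checking each record:
  Mia Taylor: 92000 MATCH
  Olivia Brown: 149000 MATCH
  Mia Davis: 144000 MATCH
  Ivan Taylor: 98000 MATCH
  Heidi Davis: 53000
  Karl Brown: 81000 MATCH
  Tina Taylor: 150000 MATCH

Count: 6

6


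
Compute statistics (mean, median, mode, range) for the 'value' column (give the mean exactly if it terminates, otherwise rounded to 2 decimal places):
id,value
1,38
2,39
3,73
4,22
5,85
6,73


Data: [38, 39, 73, 22, 85, 73]
Count: 6
Sum: 330
Mean: 330/6 = 55
Sorted: [22, 38, 39, 73, 73, 85]
Median: 56.0
Mode: 73 (2 times)
Range: 85 - 22 = 63
Min: 22, Max: 85

mean=55, median=56.0, mode=73, range=63


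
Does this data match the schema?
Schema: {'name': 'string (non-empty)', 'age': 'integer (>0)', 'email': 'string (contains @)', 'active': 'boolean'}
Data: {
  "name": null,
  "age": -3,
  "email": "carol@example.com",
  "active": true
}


Validating each field against schema:
  name: FAIL (null is not a string)
  age: FAIL (-3 is not > 0)
  email: OK (string with @)
  active: OK (boolean)

Result: INVALID (2 errors: name, age)

INVALID (2 errors: name, age)


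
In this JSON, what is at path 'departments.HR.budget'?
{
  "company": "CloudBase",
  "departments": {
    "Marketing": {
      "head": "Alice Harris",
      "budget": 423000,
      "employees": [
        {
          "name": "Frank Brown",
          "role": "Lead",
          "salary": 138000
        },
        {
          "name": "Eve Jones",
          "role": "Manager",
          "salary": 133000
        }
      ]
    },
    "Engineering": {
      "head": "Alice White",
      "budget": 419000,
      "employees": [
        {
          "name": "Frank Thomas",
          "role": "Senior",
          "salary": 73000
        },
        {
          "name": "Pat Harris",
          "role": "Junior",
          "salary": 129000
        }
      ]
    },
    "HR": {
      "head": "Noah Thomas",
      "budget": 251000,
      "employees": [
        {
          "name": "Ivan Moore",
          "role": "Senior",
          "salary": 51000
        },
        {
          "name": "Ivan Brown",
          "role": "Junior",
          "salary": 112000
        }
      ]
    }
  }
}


Path: departments.HR.budget

Navigate:
  -> departments
  -> HR
  -> budget = 251000

251000


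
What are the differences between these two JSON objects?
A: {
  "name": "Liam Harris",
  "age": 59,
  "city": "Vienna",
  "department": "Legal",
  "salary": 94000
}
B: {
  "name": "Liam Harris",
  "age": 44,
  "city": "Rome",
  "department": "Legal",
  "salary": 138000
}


Comparing each field (in key order):
  name: same
  age: DIFFERENT
  city: DIFFERENT
  department: same
  salary: DIFFERENT
Differences:
  age: 59 -> 44
  city: Vienna -> Rome
  salary: 94000 -> 138000

3 field(s) changed

3 changes: age, city, salary


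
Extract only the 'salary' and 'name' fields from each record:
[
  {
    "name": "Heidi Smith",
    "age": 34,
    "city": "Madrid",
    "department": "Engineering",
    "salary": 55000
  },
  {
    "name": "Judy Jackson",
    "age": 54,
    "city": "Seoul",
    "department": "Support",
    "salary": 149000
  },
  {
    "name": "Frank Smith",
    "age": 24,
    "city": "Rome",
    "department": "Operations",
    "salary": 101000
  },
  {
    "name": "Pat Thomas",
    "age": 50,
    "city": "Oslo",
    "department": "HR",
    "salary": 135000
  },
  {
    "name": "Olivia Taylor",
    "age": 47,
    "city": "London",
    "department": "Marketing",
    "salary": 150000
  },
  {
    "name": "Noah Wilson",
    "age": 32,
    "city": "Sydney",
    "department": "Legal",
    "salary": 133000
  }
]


Original: 6 records with fields: name, age, city, department, salary
Keep: ['salary', 'name']
Drop: ['age', 'city', 'department']
Result: 6 records, 2 fields each

[
  {
    "salary": 55000,
    "name": "Heidi Smith"
  },
  {
    "salary": 149000,
    "name": "Judy Jackson"
  },
  {
    "salary": 101000,
    "name": "Frank Smith"
  },
  {
    "salary": 135000,
    "name": "Pat Thomas"
  },
  {
    "salary": 150000,
    "name": "Olivia Taylor"
  },
  {
    "salary": 133000,
    "name": "Noah Wilson"
  }
]


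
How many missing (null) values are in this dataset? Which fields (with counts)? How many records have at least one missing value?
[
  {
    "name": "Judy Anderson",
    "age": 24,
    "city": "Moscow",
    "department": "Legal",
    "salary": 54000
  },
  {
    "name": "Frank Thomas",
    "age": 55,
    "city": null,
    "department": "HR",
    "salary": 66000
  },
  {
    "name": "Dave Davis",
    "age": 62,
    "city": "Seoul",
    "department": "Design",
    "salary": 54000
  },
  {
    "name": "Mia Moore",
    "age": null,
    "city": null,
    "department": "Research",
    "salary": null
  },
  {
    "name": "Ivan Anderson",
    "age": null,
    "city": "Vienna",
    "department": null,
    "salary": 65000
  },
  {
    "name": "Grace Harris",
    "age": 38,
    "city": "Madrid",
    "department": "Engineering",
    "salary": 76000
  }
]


Checking for missing (null) values in 6 records:

  Judy Anderson: complete
  Frank Thomas: city
  Dave Davis: complete
  Mia Moore: age, city, salary
  Ivan Anderson: age, department
  Grace Harris: complete

Per field:
  name: 0 missing
  age: 2 missing
  city: 2 missing
  department: 1 missing
  salary: 1 missing

Total missing values: 6
Records with any missing: 3

6 missing values (age: 2, city: 2, department: 1, salary: 1); 3 incomplete records
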